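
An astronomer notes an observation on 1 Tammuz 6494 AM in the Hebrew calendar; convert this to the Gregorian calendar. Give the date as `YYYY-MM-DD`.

Both dates share Julian Day Number 2719807; in the Gregorian calendar that is 24 June 2734 CE.

2734-06-24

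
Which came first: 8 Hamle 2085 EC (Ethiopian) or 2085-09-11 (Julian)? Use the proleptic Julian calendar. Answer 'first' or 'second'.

The two dates have Julian Day Numbers 2485709 and 2482858 respectively.
Since 2482858 < 2485709, the second date comes first.

second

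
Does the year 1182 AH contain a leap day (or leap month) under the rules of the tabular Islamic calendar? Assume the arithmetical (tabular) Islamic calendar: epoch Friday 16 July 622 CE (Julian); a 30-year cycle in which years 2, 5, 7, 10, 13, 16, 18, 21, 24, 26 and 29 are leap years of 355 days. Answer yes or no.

Year 1182 AH is year 12 of its 30-year cycle; leap positions are 2, 5, 7, 10, 13, 16, 18, 21, 24, 26, 29, so it is a common year (354 days).

no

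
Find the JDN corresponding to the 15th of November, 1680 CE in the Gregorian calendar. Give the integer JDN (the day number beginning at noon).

2334987

JDN 2400001 is 17 November 1858 CE (Gregorian), MJD 0; the target day is −65014 days from there, so JDN = 2334987.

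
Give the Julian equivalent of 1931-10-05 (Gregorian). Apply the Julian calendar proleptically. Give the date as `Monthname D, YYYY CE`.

September 22, 1931 CE

The Julian–Gregorian offset here is 13 days (Julian trailing).
5 October 1931 Gregorian − 13 days → 22 September 1931 Julian.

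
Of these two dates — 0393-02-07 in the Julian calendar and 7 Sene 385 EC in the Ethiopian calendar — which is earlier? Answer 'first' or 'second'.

first

The two dates have Julian Day Numbers 1864639 and 1864753 respectively.
Since 1864639 < 1864753, the first date comes first.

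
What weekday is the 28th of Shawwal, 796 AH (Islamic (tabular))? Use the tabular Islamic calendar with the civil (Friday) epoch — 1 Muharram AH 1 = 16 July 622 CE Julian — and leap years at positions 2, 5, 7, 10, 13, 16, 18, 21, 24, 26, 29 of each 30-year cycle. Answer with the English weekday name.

Wednesday

Equivalently 3 September 1394 Gregorian, JDN 2230454.
JDN 2230454 mod 7 = 2, and JDN 0 was a Monday, so this is a Wednesday.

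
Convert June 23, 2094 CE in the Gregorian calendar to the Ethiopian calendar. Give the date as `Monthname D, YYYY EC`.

Both dates share Julian Day Number 2486052; in the Ethiopian calendar that is 16 Sene 2086 EC.

Sene 16, 2086 EC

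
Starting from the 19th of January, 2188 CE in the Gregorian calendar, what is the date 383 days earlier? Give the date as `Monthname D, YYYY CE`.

January 1, 2187 CE

Counting 383 days back from JDN 2520229 reaches JDN 2519846, which is January 1, 2187 CE.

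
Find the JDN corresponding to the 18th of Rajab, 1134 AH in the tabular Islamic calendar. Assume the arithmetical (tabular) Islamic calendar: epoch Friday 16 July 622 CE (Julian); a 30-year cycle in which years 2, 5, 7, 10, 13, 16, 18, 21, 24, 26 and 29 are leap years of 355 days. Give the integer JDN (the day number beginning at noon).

In the Gregorian calendar the same day is 4 May 1722.
JDN 2451545 is 1 January 2000 CE (Gregorian); the target day is −101414 days from there, so JDN = 2350131.

2350131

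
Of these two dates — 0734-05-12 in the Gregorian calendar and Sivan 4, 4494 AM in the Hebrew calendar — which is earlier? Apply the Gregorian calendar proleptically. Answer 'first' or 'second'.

first

The two dates have Julian Day Numbers 1989279 and 1989283 respectively.
Since 1989279 < 1989283, the first date comes first.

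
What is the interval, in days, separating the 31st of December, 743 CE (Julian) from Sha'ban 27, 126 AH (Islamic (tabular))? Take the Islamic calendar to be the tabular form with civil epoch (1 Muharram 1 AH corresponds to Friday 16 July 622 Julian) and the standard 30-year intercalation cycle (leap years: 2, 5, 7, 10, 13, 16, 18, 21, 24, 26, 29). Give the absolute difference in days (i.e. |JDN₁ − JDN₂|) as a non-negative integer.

First date → JDN 1992803; second date → JDN 1992969.
The interval is |1992803 − 1992969| = 166 days.

166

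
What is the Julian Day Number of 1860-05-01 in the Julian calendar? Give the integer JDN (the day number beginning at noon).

2400544

In the Gregorian calendar the same day is 13 May 1860.
JDN 2451545 is 1 January 2000 CE (Gregorian); the target day is −51001 days from there, so JDN = 2400544.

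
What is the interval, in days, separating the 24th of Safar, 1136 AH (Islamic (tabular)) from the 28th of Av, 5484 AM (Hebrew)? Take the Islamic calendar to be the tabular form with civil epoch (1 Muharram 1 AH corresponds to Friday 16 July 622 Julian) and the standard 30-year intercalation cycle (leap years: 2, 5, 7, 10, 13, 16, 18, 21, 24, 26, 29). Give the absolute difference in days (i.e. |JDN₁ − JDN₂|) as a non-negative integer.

JDN of the first date = 2350699.
JDN of the second date = 2350967.
|2350967 − 2350699| = 268.

268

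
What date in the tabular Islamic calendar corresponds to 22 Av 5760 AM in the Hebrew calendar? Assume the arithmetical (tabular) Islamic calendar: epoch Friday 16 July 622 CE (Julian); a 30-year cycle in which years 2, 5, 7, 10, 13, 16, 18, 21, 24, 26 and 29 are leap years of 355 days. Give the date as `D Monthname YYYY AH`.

Julian Day Number of the source date = 2451780.
Converting JDN 2451780 to the tabular Islamic calendar gives 22 Jumada al-Awwal 1421 AH.

22 Jumada al-Awwal 1421 AH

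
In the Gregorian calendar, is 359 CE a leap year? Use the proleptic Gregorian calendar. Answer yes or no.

359 is not divisible by 4, so it is a common year.

no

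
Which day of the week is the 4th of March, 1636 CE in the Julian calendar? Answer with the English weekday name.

Friday

In the Gregorian calendar this is 14 March 1636 (JDN 2318670).
2318670 ≡ 4 (mod 7); counting from Monday = 0 gives Friday.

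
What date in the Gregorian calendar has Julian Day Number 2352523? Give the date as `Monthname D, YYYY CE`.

JDN 2451545 is 1 Jan 2000; 2352523 is −99022 days from there.

November 20, 1728 CE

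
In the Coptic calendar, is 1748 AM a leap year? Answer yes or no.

no

1748 mod 4 = 0; in the Coptic calendar a year is leap when year mod 4 = 3, so it is a common year.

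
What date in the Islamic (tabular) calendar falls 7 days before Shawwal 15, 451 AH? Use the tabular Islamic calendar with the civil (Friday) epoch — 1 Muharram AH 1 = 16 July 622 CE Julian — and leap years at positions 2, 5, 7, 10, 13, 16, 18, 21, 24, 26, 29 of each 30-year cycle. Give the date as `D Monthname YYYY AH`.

8 Shawwal 451 AH

The starting date is JDN 2108185; 2108185 − 7 = 2108178.
JDN 2108178 corresponds to 8 Shawwal 451 AH.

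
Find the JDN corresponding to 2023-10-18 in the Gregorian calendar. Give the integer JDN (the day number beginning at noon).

JDN 2400001 is 17 November 1858 CE (Gregorian), MJD 0; the target day is +60235 days from there, so JDN = 2460236.

2460236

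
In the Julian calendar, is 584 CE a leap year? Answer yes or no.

yes

584 mod 4 = 0, so it is a leap year in the Julian calendar.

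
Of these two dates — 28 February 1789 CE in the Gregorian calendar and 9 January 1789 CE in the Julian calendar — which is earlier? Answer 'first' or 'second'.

second

First date → JDN 2374538; second date → JDN 2374499.
JDN 2374499 < JDN 2374538, so the second date is earlier.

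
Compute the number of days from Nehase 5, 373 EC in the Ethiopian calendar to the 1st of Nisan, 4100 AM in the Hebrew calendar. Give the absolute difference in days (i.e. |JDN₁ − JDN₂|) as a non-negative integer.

15111

First date → JDN 1860428; second date → JDN 1845317.
The interval is |1860428 − 1845317| = 15111 days.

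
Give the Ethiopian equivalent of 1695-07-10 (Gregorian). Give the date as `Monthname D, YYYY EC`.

Hamle 6, 1687 EC

Both dates share Julian Day Number 2340337; in the Ethiopian calendar that is 6 Hamle 1687 EC.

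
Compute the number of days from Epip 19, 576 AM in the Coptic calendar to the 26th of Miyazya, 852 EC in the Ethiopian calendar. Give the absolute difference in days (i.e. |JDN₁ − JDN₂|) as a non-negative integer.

83

JDN of the first date = 2035367.
JDN of the second date = 2035284.
|2035284 − 2035367| = 83.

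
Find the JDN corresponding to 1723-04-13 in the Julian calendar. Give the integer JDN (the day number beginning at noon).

In the Gregorian calendar the same day is 24 April 1723.
JDN 2299161 is 15 October 1582 CE (Gregorian); the target day is +51325 days from there, so JDN = 2350486.

2350486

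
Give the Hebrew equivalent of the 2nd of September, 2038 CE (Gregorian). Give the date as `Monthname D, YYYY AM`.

Julian Day Number of the source date = 2465669.
Converting JDN 2465669 to the Hebrew calendar gives 2 Elul 5798 AM.

Elul 2, 5798 AM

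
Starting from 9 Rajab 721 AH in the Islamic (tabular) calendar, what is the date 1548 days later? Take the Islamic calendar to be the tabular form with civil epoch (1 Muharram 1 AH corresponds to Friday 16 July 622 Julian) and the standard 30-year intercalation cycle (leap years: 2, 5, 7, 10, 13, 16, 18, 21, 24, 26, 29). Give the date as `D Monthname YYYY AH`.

Counting 1548 days forward from JDN 2203769 reaches JDN 2205317, which is 22 Dhu al-Qa'dah 725 AH.

22 Dhu al-Qa'dah 725 AH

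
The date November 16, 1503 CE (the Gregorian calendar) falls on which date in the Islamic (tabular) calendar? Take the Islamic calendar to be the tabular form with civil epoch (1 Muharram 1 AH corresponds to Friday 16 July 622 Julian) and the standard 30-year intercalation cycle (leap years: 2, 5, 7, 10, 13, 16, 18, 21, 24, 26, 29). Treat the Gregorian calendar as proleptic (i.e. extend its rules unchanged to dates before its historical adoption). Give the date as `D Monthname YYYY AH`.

16 Jumada al-Awwal 909 AH

Julian Day Number of the source date = 2270338.
Converting JDN 2270338 to the tabular Islamic calendar gives 16 Jumada al-Awwal 909 AH.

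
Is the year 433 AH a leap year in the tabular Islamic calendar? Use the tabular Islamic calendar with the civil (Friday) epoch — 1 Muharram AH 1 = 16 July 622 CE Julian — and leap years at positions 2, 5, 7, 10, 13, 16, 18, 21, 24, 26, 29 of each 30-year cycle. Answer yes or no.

yes

Year 433 AH is year 13 of its 30-year cycle; leap positions are 2, 5, 7, 10, 13, 16, 18, 21, 24, 26, 29, so it is a leap year (355 days).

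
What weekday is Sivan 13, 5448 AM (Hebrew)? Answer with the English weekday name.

Equivalently 11 June 1688 Gregorian, JDN 2337752.
2337752 ≡ 4 (mod 7); counting from Monday = 0 gives Friday.

Friday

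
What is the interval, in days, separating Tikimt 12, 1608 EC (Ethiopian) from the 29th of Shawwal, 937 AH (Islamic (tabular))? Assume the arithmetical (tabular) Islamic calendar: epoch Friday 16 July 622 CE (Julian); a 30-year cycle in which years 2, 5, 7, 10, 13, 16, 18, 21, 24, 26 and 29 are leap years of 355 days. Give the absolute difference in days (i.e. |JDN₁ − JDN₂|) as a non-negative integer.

30798

JDN of the first date = 2311219.
JDN of the second date = 2280421.
|2280421 − 2311219| = 30798.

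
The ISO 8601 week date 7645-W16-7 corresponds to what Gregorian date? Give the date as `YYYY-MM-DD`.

7645-04-23

ISO week 1 of 7645 is the week containing the first Thursday of 7645.
Week 16, day 7 (Sunday) lands on 7645-04-23.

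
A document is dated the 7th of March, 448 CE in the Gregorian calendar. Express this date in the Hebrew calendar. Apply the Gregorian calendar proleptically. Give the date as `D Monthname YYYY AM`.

Julian Day Number of the source date = 1884755.
Converting JDN 1884755 to the Hebrew calendar gives 13 Adar 4208 AM.

13 Adar 4208 AM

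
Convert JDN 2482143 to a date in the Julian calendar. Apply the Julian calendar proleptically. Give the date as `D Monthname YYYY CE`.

The Gregorian equivalent of JDN 2482143 is 10 October 2083.
In the Julian calendar that day is 27 September 2083 CE.

27 September 2083 CE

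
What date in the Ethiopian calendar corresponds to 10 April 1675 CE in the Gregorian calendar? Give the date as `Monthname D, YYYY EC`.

Both dates share Julian Day Number 2332941; in the Ethiopian calendar that is 5 Miyazya 1667 EC.

Miyazya 5, 1667 EC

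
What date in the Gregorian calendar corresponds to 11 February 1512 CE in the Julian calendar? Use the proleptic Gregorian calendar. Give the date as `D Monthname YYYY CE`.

At this point the Julian calendar is 10 days behind the Gregorian.
11 February 1512 Julian + 10 days → 21 February 1512 Gregorian.

21 February 1512 CE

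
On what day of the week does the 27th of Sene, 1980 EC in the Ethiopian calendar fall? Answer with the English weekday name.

This is JDN 2447347 (4 July 1988 Gregorian).
Since JDN mod 7 = 0 (0 = Monday), the day is Monday.

Monday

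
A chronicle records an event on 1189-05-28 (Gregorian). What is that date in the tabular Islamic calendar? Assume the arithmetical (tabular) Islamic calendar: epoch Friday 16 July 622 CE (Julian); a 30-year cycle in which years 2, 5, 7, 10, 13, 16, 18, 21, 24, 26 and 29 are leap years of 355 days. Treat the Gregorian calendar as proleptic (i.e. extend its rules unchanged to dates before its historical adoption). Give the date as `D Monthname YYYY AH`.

3 Rabi' al-Thani 585 AH

Both dates share Julian Day Number 2155481; in the tabular Islamic calendar that is 3 Rabi' al-Thani 585 AH.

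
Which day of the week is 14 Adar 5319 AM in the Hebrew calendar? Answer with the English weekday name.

Tuesday

This is JDN 2290534 (3 March 1559 Gregorian).
Since JDN mod 7 = 1 (0 = Monday), the day is Tuesday.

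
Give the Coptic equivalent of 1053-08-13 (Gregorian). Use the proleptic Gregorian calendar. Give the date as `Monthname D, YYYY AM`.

Julian Day Number of the source date = 2105885.
Converting JDN 2105885 to the Coptic calendar gives 14 Mesori 769 AM.

Mesori 14, 769 AM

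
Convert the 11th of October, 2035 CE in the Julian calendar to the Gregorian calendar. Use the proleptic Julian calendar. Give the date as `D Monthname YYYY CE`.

At this point the Julian calendar is 13 days behind the Gregorian.
11 October 2035 Julian + 13 days → 24 October 2035 Gregorian.

24 October 2035 CE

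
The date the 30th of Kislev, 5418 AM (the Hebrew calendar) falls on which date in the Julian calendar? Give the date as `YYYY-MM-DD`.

Julian Day Number of the source date = 2326607.
Converting JDN 2326607 to the Julian calendar gives 26 November 1657 CE.

1657-11-26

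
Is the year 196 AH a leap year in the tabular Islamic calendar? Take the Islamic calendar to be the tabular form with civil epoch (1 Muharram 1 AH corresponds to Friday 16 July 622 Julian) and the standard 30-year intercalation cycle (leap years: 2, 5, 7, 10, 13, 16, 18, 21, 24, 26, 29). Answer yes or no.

Year 196 AH is year 16 of its 30-year cycle; leap positions are 2, 5, 7, 10, 13, 16, 18, 21, 24, 26, 29, so it is a leap year (355 days).

yes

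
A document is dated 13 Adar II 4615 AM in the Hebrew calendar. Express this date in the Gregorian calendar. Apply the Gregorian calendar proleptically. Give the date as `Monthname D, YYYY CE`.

March 10, 855 CE

Julian Day Number of the source date = 2033411.
Converting JDN 2033411 to the Gregorian calendar gives 10 March 855 CE.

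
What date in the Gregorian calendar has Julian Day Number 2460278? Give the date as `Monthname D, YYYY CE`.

Counting from JDN 2299161 = 15 Oct 1582 gives an offset of 161117 days.

November 29, 2023 CE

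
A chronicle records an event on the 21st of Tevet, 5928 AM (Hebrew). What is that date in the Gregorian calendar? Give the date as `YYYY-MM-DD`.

Julian Day Number of the source date = 2512907.
Converting JDN 2512907 to the Gregorian calendar gives 2 January 2168 CE.

2168-01-02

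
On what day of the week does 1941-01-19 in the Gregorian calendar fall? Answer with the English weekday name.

Sunday

Since JDN mod 7 = 6 (0 = Monday), the day is Sunday.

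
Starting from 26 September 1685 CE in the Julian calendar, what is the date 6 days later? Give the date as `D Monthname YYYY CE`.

The starting date is JDN 2336773; 2336773 + 6 = 2336779.
JDN 2336779 corresponds to 2 October 1685 CE.

2 October 1685 CE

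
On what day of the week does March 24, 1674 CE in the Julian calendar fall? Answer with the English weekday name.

This is JDN 2332569 (3 April 1674 Gregorian).
Since JDN mod 7 = 1 (0 = Monday), the day is Tuesday.

Tuesday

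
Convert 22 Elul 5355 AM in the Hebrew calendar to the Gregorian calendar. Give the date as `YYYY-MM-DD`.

1595-08-27

Julian Day Number of the source date = 2303860.
Converting JDN 2303860 to the Gregorian calendar gives 27 August 1595 CE.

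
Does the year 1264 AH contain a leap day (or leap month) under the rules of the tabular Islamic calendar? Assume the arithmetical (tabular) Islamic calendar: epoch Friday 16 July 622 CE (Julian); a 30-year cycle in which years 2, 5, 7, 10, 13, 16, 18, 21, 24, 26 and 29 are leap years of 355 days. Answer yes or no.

no

Year 1264 AH is year 4 of its 30-year cycle; leap positions are 2, 5, 7, 10, 13, 16, 18, 21, 24, 26, 29, so it is a common year (354 days).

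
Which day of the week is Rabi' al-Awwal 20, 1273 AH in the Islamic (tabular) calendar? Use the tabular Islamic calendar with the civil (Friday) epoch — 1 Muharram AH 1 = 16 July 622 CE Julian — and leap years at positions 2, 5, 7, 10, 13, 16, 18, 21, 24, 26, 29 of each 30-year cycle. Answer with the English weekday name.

In the Gregorian calendar this is 18 November 1856 (JDN 2399272).
2399272 ≡ 1 (mod 7); counting from Monday = 0 gives Tuesday.

Tuesday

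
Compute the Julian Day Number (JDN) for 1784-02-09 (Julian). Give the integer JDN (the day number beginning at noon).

Equivalently 20 February 1784 (Gregorian).
JDN 2299161 is 15 October 1582 CE (Gregorian); the target day is +73542 days from there, so JDN = 2372703.

2372703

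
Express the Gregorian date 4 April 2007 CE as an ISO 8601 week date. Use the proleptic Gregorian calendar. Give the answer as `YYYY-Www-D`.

2007-W14-3

The weekday is Wednesday (ISO weekday 3).
That Wednesday belongs to ISO week 14 of ISO year 2007.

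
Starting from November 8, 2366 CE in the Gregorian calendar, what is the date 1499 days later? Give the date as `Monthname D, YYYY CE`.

The starting date is JDN 2585535; 2585535 + 1499 = 2587034.
JDN 2587034 corresponds to December 16, 2370 CE.

December 16, 2370 CE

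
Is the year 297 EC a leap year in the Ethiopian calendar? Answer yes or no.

297 mod 4 = 1; in the Ethiopian calendar a year is leap when year mod 4 = 3, so it is a common year.

no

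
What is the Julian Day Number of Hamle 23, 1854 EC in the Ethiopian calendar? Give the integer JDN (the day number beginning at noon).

2401351

Equivalently 29 July 1862 (Gregorian).
JDN 2400001 is 17 November 1858 CE (Gregorian), MJD 0; the target day is +1350 days from there, so JDN = 2401351.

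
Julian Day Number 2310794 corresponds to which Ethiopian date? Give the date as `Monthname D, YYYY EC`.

Nehase 18, 1606 EC

The Gregorian equivalent of JDN 2310794 is 21 August 1614.
In the Ethiopian calendar that day is Nehase 18, 1606 EC.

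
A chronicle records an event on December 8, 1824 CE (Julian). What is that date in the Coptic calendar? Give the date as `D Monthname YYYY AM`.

12 Koiak 1541 AM

Julian Day Number of the source date = 2387616.
Converting JDN 2387616 to the Coptic calendar gives 12 Koiak 1541 AM.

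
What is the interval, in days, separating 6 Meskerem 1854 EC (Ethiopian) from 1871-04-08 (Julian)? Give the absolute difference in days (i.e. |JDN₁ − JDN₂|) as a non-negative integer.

3504

First date → JDN 2401034; second date → JDN 2404538.
The interval is |2401034 − 2404538| = 3504 days.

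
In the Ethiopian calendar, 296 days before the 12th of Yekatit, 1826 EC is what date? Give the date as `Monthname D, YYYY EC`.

Counting 296 days back from JDN 2390963 reaches JDN 2390667, which is Miyazya 21, 1825 EC.

Miyazya 21, 1825 EC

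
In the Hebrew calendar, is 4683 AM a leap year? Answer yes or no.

Hebrew year 4683 is year 9 of its 19-year Metonic cycle; leap years are at positions 3, 6, 8, 11, 14, 17, 19, so it is a common year (12 months).

no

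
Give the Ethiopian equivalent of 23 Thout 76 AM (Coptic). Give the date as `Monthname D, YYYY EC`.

Both dates share Julian Day Number 1852446; in the Ethiopian calendar that is 23 Meskerem 352 EC.

Meskerem 23, 352 EC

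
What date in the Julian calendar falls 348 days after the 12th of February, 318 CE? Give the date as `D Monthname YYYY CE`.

26 January 319 CE

The starting date is JDN 1837250; 1837250 + 348 = 1837598.
JDN 1837598 corresponds to 26 January 319 CE.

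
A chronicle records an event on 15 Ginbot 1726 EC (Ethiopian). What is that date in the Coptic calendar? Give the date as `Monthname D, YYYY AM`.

Pashons 15, 1450 AM

The source date corresponds to 21 May 1734 in the Gregorian calendar (JDN 2354531).
That day falls on 15 Pashons 1450 AM in the Coptic calendar.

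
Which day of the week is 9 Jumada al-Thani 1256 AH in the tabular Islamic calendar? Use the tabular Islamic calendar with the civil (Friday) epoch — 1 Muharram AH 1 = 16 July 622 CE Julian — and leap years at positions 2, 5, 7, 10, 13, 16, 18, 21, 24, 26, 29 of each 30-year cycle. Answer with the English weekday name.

This is JDN 2393326 (8 August 1840 Gregorian).
Since JDN mod 7 = 5 (0 = Monday), the day is Saturday.

Saturday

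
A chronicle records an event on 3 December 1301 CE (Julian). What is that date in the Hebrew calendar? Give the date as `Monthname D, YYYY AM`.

Tevet 1, 5062 AM

The source date corresponds to 11 December 1301 in the proleptic Gregorian calendar (JDN 2196585).
That day falls on 1 Tevet 5062 AM in the Hebrew calendar.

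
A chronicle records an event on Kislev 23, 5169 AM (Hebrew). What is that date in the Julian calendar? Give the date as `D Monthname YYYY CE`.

12 December 1408 CE

The source date corresponds to 21 December 1408 in the proleptic Gregorian calendar (JDN 2235676).
That day falls on 12 December 1408 CE in the Julian calendar.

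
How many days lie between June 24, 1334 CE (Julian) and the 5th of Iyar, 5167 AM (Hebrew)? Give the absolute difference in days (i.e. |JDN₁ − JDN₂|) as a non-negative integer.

First date → JDN 2208476; second date → JDN 2235067.
The interval is |2208476 − 2235067| = 26591 days.

26591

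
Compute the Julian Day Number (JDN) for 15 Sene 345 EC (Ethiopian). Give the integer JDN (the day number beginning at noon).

1850151

In the proleptic Gregorian calendar the same day is 10 June 353.
JDN 2400001 is 17 November 1858 CE (Gregorian), MJD 0; the target day is −549850 days from there, so JDN = 1850151.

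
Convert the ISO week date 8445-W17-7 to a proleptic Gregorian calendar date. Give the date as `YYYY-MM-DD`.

8445-04-30

ISO week 1 of 8445 is the week containing the first Thursday of 8445.
Week 17, day 7 (Sunday) lands on 8445-04-30.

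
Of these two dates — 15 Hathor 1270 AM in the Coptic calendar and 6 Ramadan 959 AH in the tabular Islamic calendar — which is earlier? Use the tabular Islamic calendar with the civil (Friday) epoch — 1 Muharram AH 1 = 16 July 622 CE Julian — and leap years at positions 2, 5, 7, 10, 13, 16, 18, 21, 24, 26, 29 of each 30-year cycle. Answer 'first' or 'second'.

The two dates have Julian Day Numbers 2288606 and 2288164 respectively.
Since 2288164 < 2288606, the second date comes first.

second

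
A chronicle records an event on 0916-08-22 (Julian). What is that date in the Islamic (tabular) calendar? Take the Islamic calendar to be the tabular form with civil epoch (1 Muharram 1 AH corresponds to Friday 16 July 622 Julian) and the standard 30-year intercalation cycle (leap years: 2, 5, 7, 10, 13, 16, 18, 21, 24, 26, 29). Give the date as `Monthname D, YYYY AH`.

Safar 19, 304 AH

Julian Day Number of the source date = 2055861.
Converting JDN 2055861 to the tabular Islamic calendar gives 19 Safar 304 AH.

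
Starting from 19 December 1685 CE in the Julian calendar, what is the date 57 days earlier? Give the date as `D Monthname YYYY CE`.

The starting date is JDN 2336857; 2336857 − 57 = 2336800.
JDN 2336800 corresponds to 23 October 1685 CE.

23 October 1685 CE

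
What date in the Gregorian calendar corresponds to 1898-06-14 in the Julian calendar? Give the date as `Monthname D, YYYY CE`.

June 26, 1898 CE

The Julian–Gregorian offset here is 12 days (Julian trailing).
14 June 1898 Julian + 12 days → 26 June 1898 Gregorian.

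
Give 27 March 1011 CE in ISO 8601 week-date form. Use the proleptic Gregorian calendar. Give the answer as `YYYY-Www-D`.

The weekday is Wednesday (ISO weekday 3).
That Wednesday belongs to ISO week 13 of ISO year 1011.

1011-W13-3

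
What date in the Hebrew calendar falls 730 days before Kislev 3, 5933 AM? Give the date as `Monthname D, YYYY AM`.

Counting 730 days back from JDN 2514690 reaches JDN 2513960, which is Kislev 12, 5931 AM.

Kislev 12, 5931 AM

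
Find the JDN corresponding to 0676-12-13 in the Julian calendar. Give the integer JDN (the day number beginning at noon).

In the proleptic Gregorian calendar the same day is 16 December 676.
JDN 2400001 is 17 November 1858 CE (Gregorian), MJD 0; the target day is −431687 days from there, so JDN = 1968314.

1968314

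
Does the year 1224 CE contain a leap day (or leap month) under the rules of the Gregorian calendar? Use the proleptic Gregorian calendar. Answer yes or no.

yes

1224 is divisible by 4 and not by 100, so it is a leap year.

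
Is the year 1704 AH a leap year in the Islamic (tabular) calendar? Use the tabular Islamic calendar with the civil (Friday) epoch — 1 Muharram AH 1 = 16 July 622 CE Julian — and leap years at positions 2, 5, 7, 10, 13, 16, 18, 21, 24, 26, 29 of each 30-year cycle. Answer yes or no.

Year 1704 AH is year 24 of its 30-year cycle; leap positions are 2, 5, 7, 10, 13, 16, 18, 21, 24, 26, 29, so it is a leap year (355 days).

yes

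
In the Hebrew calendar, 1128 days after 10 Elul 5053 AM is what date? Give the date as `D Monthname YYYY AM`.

The starting date is JDN 2193552; 2193552 + 1128 = 2194680.
JDN 2194680 corresponds to 17 Tishrei 5057 AM.

17 Tishrei 5057 AM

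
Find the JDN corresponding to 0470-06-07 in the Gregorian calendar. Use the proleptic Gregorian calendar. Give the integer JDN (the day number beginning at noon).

JDN 2400001 is 17 November 1858 CE (Gregorian), MJD 0; the target day is −507119 days from there, so JDN = 1892882.

1892882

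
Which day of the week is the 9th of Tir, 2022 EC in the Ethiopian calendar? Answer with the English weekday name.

Equivalently 17 January 2030 Gregorian, JDN 2462519.
JDN 2462519 mod 7 = 3, and JDN 0 was a Monday, so this is a Thursday.

Thursday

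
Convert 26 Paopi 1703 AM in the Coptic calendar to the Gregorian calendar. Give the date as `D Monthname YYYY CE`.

5 November 1986 CE

Both dates share Julian Day Number 2446740; in the Gregorian calendar that is 5 November 1986 CE.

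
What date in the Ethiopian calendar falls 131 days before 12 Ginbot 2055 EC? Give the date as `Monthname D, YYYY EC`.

Counting 131 days back from JDN 2474695 reaches JDN 2474564, which is Tir 1, 2055 EC.

Tir 1, 2055 EC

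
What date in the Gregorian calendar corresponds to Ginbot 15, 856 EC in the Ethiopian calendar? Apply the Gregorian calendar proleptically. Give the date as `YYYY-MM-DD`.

Both dates share Julian Day Number 2036764; in the Gregorian calendar that is 14 May 864 CE.

0864-05-14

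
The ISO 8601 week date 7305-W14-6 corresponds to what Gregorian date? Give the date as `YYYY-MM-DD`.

7305-04-04

ISO week 1 of 7305 is the week containing the first Thursday of 7305.
Week 14, day 6 (Saturday) lands on 7305-04-04.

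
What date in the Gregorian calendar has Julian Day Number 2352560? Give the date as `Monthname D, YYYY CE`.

Counting from JDN 2299161 = 15 Oct 1582 gives an offset of 53399 days.

December 27, 1728 CE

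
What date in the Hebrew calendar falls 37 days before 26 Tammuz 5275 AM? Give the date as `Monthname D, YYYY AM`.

Sivan 19, 5275 AM

JDN of 26 Tammuz 5275 AM = 2274601.
2274601 − 37 = 2274564.
JDN 2274564 in the Hebrew calendar is Sivan 19, 5275 AM.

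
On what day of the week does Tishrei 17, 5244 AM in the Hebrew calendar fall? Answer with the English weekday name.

Thursday

Equivalently 27 September 1483 Gregorian, JDN 2262984.
JDN 2262984 mod 7 = 3, and JDN 0 was a Monday, so this is a Thursday.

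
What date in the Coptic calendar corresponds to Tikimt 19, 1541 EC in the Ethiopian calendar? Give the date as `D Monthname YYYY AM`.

19 Paopi 1265 AM

Julian Day Number of the source date = 2286754.
Converting JDN 2286754 to the Coptic calendar gives 19 Paopi 1265 AM.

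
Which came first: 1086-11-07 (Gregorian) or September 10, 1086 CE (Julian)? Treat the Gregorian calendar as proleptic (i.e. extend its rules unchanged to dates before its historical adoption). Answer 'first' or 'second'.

First date → JDN 2118024; second date → JDN 2117972.
JDN 2117972 < JDN 2118024, so the second date is earlier.

second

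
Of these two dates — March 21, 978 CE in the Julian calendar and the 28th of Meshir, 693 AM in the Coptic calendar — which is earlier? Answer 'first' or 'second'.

second

First date → JDN 2078352; second date → JDN 2077960.
JDN 2077960 < JDN 2078352, so the second date is earlier.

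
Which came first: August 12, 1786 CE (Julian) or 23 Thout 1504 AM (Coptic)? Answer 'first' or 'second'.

first

The two dates have Julian Day Numbers 2373618 and 2374023 respectively.
Since 2373618 < 2374023, the first date comes first.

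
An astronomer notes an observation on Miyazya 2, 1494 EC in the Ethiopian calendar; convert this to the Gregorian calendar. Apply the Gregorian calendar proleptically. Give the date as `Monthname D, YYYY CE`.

April 7, 1502 CE

Julian Day Number of the source date = 2269750.
Converting JDN 2269750 to the Gregorian calendar gives 7 April 1502 CE.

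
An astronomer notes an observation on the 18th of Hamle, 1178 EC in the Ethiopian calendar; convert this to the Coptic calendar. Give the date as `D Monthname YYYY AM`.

18 Epip 902 AM

The source date corresponds to 19 July 1186 in the proleptic Gregorian calendar (JDN 2154437).
That day falls on 18 Epip 902 AM in the Coptic calendar.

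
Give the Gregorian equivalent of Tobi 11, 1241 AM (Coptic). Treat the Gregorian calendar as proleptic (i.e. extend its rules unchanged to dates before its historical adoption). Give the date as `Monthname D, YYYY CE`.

Both dates share Julian Day Number 2278070; in the Gregorian calendar that is 16 January 1525 CE.

January 16, 1525 CE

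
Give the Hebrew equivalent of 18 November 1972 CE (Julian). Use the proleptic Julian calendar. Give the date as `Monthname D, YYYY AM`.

Julian Day Number of the source date = 2441653.
Converting JDN 2441653 to the Hebrew calendar gives 25 Kislev 5733 AM.

Kislev 25, 5733 AM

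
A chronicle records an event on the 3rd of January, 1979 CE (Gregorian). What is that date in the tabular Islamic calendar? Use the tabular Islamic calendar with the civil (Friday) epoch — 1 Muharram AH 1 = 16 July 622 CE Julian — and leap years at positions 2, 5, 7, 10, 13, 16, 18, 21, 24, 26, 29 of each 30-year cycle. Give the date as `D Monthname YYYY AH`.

Julian Day Number of the source date = 2443877.
Converting JDN 2443877 to the tabular Islamic calendar gives 3 Safar 1399 AH.

3 Safar 1399 AH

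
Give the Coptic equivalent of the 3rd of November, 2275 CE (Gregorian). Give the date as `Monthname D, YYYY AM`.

Julian Day Number of the source date = 2552293.
Converting JDN 2552293 to the Coptic calendar gives 21 Paopi 1992 AM.

Paopi 21, 1992 AM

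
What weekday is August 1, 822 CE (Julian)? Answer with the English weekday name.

Friday

This is JDN 2021506 (5 August 822 Gregorian).
JDN 2021506 mod 7 = 4, and JDN 0 was a Monday, so this is a Friday.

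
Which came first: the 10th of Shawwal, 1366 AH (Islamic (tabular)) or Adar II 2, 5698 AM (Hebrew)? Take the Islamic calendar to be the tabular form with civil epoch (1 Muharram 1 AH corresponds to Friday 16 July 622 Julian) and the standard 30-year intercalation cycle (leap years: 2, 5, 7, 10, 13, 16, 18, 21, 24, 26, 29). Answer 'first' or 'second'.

Converting both to JDN: 2432425 vs 2428963; the smaller is the second.

second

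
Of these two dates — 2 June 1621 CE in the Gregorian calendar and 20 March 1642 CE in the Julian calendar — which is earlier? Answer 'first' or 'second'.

first

The two dates have Julian Day Numbers 2313271 and 2320877 respectively.
Since 2313271 < 2320877, the first date comes first.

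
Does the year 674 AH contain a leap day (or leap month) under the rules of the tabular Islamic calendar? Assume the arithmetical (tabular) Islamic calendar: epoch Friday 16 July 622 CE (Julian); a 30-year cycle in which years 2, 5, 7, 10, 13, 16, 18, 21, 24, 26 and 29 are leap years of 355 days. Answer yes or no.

no

Year 674 AH is year 14 of its 30-year cycle; leap positions are 2, 5, 7, 10, 13, 16, 18, 21, 24, 26, 29, so it is a common year (354 days).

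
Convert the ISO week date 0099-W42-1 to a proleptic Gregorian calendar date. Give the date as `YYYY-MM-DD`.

ISO week 1 of 99 is the week containing the first Thursday of 99.
Week 42, day 1 (Monday) lands on 0099-10-12.

0099-10-12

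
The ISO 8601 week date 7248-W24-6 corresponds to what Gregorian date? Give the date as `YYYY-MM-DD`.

7248-06-13

ISO week 1 of 7248 is the week containing the first Thursday of 7248.
Week 24, day 6 (Saturday) lands on 7248-06-13.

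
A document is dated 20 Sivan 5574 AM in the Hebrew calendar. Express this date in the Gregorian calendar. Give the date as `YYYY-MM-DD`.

1814-06-08

Julian Day Number of the source date = 2383768.
Converting JDN 2383768 to the Gregorian calendar gives 8 June 1814 CE.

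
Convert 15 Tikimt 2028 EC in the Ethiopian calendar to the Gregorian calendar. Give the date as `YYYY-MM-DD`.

2035-10-26

Julian Day Number of the source date = 2464627.
Converting JDN 2464627 to the Gregorian calendar gives 26 October 2035 CE.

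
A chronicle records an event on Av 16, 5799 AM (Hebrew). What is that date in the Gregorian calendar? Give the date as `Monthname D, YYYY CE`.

Both dates share Julian Day Number 2466007; in the Gregorian calendar that is 6 August 2039 CE.

August 6, 2039 CE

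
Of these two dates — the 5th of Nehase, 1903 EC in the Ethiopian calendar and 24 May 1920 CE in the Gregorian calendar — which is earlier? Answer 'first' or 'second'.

First date → JDN 2419260; second date → JDN 2422469.
JDN 2419260 < JDN 2422469, so the first date is earlier.

first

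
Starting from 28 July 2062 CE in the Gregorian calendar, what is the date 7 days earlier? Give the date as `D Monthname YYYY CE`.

The starting date is JDN 2474399; 2474399 − 7 = 2474392.
JDN 2474392 corresponds to 21 July 2062 CE.

21 July 2062 CE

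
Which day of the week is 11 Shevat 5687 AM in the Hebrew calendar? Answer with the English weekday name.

Friday

Equivalently 14 January 1927 Gregorian, JDN 2424895.
Since JDN mod 7 = 4 (0 = Monday), the day is Friday.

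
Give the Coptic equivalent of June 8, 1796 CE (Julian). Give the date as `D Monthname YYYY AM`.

Both dates share Julian Day Number 2377206; in the Coptic calendar that is 14 Paoni 1512 AM.

14 Paoni 1512 AM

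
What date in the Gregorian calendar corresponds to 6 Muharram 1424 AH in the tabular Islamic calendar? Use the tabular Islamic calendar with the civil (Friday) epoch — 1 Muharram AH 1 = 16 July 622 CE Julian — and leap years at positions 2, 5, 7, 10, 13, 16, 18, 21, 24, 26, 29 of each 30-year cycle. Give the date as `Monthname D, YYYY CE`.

March 10, 2003 CE

Both dates share Julian Day Number 2452709; in the Gregorian calendar that is 10 March 2003 CE.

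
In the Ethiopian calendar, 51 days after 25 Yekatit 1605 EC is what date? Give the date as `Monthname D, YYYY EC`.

Counting 51 days forward from JDN 2310256 reaches JDN 2310307, which is Miyazya 16, 1605 EC.

Miyazya 16, 1605 EC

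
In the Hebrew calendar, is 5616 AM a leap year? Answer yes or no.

Hebrew year 5616 is year 11 of its 19-year Metonic cycle; leap years are at positions 3, 6, 8, 11, 14, 17, 19, so it is a leap year (13 months).

yes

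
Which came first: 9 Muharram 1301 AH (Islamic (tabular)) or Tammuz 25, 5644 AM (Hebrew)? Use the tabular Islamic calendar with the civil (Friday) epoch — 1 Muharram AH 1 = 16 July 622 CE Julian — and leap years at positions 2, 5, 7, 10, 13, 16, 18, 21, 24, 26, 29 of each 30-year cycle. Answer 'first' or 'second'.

The two dates have Julian Day Numbers 2409125 and 2409376 respectively.
Since 2409125 < 2409376, the first date comes first.

first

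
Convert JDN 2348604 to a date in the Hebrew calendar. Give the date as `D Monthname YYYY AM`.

The Gregorian equivalent of JDN 2348604 is 27 February 1718.
In the Hebrew calendar that day is 26 Adar I 5478 AM.

26 Adar I 5478 AM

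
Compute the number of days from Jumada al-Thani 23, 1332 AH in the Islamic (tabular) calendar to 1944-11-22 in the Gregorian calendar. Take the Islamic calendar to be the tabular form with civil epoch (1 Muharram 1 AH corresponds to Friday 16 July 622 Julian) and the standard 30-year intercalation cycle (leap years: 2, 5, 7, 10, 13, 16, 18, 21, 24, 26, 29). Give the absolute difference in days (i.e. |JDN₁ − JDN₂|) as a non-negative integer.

11145

JDN of the first date = 2420272.
JDN of the second date = 2431417.
|2431417 − 2420272| = 11145.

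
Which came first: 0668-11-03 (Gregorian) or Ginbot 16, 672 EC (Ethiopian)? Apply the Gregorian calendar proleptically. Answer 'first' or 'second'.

The two dates have Julian Day Numbers 1965349 and 1969559 respectively.
Since 1965349 < 1969559, the first date comes first.

first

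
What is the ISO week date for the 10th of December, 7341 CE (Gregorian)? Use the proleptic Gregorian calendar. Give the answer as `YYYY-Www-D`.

7341-W49-7

The weekday is Sunday (ISO weekday 7).
That Sunday belongs to ISO week 49 of ISO year 7341.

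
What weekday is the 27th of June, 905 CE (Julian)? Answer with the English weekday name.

Thursday

Equivalently 2 July 905 Gregorian, JDN 2051787.
JDN 2051787 mod 7 = 3, and JDN 0 was a Monday, so this is a Thursday.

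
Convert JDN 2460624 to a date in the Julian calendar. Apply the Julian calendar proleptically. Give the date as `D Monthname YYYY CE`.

JDN 2460624 is 9 November 2024 in the Gregorian calendar.
In the Julian calendar that day is 27 October 2024 CE.

27 October 2024 CE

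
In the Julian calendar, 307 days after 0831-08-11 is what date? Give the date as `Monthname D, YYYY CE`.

The starting date is JDN 2024803; 2024803 + 307 = 2025110.
JDN 2025110 corresponds to June 13, 832 CE.

June 13, 832 CE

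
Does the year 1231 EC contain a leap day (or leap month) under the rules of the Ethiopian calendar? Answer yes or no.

1231 mod 4 = 3; in the Ethiopian calendar a year is leap when year mod 4 = 3, so it is a leap year.

yes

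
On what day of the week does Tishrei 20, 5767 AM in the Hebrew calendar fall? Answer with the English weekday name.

Thursday

This is JDN 2454021 (12 October 2006 Gregorian).
2454021 ≡ 3 (mod 7); counting from Monday = 0 gives Thursday.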